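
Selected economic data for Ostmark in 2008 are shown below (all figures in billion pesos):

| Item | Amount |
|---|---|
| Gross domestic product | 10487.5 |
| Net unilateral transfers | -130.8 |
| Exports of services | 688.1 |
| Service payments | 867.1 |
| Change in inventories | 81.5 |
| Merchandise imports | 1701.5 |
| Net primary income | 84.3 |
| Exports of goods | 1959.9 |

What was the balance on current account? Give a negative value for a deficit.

Goods balance = 1959.9 - 1701.5 = 258.4
Services balance = 688.1 - 867.1 = -179.0
Trade balance (goods + services) = 258.4 + (-179.0) = 79.4
Net primary income = 84.3
Net secondary income = -130.8
Current account = 79.4 + 84.3 + (-130.8) = 32.9

32.9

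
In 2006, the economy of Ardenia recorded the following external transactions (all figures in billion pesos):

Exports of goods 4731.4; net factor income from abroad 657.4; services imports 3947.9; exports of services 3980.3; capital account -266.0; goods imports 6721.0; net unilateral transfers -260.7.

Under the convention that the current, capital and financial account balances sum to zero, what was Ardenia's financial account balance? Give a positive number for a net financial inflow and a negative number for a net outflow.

Goods balance = 4731.4 - 6721.0 = -1989.6
Services balance = 3980.3 - 3947.9 = 32.4
Trade balance (goods + services) = -1989.6 + 32.4 = -1957.2
Net primary income = 657.4
Net secondary income = -260.7
Current account = -1957.2 + 657.4 + (-260.7) = -1560.5
Financial account = -(-1560.5 + (-266.0)) = 1826.5

1826.5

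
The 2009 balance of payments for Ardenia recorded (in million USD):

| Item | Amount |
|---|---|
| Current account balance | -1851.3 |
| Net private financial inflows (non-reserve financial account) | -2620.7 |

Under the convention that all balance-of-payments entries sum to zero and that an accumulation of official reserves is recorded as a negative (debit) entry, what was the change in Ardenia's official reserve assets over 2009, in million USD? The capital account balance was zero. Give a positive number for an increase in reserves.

-4472.0

Official reserve transactions balance = -((-1851.3) + (-2620.7)) = 4472.0
An accumulation of reserves is recorded as a debit (negative entry), so the change in the stock of reserves is the negative of that balance.
Change in official reserves = -(4472.0) = -4472.0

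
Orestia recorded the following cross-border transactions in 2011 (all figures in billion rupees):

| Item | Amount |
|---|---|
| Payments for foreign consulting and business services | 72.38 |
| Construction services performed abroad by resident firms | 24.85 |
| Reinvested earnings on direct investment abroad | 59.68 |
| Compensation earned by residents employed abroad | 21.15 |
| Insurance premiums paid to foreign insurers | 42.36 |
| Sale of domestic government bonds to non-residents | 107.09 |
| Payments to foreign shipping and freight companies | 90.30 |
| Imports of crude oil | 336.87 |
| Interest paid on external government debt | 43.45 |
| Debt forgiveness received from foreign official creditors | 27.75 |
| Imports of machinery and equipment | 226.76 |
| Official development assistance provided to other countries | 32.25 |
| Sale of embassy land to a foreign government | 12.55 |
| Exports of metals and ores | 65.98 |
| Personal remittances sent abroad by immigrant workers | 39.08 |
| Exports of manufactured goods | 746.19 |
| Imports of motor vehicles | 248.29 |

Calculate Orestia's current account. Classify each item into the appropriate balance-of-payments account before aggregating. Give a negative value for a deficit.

-213.89

Goods: 65.98 - 248.29 + 746.19 - 336.87 - 226.76 = 0.25
Services: 24.85 - 42.36 - 72.38 - 90.30 = -180.19
Primary income: -43.45 + 59.68 + 21.15 = 37.38
Secondary income: -32.25 - 39.08 = -71.33
Current account = 0.25 + (-180.19) + 37.38 + (-71.33) = -213.89
(Excluded from the current account — financial account: sale of domestic government bonds to non-residents 107.09; capital account: debt forgiveness received from foreign official creditors 27.75, sale of embassy land to a foreign government 12.55.)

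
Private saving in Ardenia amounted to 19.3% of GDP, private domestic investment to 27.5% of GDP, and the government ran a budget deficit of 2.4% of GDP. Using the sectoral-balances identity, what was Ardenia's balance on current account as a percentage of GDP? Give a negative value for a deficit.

By the sectoral-balances identity, CA = (S_private - I) + (T - G).
Private balance = 19.3 - 27.5 = -8.2
Government balance (T - G) = -2.4
CA = -8.2 + (-2.4) = -10.6

-10.6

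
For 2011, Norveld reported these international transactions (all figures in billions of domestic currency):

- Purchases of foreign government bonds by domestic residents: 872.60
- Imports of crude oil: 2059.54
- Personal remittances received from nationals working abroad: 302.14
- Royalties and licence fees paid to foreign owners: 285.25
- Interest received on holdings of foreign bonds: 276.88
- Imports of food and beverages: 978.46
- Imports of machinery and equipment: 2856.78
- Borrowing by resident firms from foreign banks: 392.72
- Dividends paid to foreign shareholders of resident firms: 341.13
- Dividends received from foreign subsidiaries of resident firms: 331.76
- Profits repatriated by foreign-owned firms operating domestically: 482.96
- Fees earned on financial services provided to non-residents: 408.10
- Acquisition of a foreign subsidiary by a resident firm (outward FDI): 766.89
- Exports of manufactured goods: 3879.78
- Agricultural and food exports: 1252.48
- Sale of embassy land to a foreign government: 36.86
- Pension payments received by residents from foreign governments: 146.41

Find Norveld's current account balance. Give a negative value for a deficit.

Goods: 1252.48 - 2059.54 + 3879.78 - 2856.78 - 978.46 = -762.52
Services: -285.25 + 408.10 = 122.85
Primary income: -341.13 - 482.96 + 331.76 + 276.88 = -215.45
Secondary income: 146.41 + 302.14 = 448.55
Current account = (-762.52) + 122.85 + (-215.45) + 448.55 = -406.57
(Excluded from the current account — financial account: purchases of foreign government bonds by domestic residents 872.60, borrowing by resident firms from foreign banks 392.72, acquisition of a foreign subsidiary by a resident firm (outward FDI) 766.89; capital account: sale of embassy land to a foreign government 36.86.)

-406.57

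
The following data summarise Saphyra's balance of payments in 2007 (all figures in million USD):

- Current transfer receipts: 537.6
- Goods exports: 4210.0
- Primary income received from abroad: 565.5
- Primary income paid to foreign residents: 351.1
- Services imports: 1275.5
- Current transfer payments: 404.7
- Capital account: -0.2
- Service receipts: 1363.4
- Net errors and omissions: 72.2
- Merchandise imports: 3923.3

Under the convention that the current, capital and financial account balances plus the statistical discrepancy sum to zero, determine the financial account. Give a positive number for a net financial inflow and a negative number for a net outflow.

Goods balance = 4210.0 - 3923.3 = 286.7
Services balance = 1363.4 - 1275.5 = 87.9
Trade balance (goods + services) = 286.7 + 87.9 = 374.6
Net primary income = 565.5 - 351.1 = 214.4
Net secondary income = 537.6 - 404.7 = 132.9
Current account = 374.6 + 214.4 + 132.9 = 721.9
Financial account = -(721.9 + (-0.2) + 72.2) = -793.9

-793.9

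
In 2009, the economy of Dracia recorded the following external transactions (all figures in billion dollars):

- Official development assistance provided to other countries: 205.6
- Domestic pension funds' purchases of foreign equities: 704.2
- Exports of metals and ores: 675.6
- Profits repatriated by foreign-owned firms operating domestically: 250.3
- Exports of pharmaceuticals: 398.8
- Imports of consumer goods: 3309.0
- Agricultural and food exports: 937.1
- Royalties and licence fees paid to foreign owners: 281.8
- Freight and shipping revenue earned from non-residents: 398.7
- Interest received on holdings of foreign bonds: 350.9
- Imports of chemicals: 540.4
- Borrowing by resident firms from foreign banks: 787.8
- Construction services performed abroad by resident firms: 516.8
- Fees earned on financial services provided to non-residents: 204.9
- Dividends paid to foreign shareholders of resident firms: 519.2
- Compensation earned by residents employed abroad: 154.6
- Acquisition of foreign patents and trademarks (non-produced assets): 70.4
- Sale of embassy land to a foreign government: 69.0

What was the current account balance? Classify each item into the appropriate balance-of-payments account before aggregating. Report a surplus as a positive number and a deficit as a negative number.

-1468.9

Goods: -3309.0 + 398.8 - 540.4 + 675.6 + 937.1 = -1837.9
Services: -281.8 + 398.7 + 204.9 + 516.8 = 838.6
Primary income: -250.3 + 154.6 - 519.2 + 350.9 = -264.0
Secondary income: -205.6
Current account = (-1837.9) + 838.6 + (-264.0) + (-205.6) = -1468.9
(Excluded from the current account — financial account: domestic pension funds' purchases of foreign equities 704.2, borrowing by resident firms from foreign banks 787.8; capital account: acquisition of foreign patents and trademarks (non-produced assets) 70.4, sale of embassy land to a foreign government 69.0.)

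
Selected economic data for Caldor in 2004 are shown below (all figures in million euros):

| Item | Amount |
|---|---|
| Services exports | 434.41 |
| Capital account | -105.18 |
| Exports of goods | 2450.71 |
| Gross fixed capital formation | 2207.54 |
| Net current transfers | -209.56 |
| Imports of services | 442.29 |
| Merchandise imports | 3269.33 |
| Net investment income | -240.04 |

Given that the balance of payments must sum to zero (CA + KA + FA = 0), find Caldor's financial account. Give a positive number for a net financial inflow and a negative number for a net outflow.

1381.28

Goods balance = 2450.71 - 3269.33 = -818.62
Services balance = 434.41 - 442.29 = -7.88
Trade balance (goods + services) = -818.62 + (-7.88) = -826.50
Net primary income = -240.04
Net secondary income = -209.56
Current account = -826.50 + (-240.04) + (-209.56) = -1276.10
Financial account = -(-1276.10 + (-105.18)) = 1381.28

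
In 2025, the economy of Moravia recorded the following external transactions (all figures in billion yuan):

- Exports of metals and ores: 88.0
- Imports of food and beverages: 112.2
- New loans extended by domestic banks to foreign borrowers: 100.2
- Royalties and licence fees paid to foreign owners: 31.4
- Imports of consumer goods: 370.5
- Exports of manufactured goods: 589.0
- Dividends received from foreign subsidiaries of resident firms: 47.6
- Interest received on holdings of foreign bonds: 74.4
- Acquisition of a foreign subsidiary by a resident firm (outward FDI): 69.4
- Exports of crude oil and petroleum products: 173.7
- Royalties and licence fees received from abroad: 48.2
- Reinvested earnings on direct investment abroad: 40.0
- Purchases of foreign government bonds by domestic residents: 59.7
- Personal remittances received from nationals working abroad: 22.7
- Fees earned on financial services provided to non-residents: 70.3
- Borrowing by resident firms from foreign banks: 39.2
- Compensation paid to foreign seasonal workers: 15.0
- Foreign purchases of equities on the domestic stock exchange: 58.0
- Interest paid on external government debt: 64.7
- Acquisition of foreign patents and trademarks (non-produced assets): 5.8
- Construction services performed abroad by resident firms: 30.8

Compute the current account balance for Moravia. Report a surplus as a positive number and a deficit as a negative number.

590.9

Goods: 173.7 - 112.2 - 370.5 + 589.0 + 88.0 = 368.0
Services: -31.4 + 70.3 + 48.2 + 30.8 = 117.9
Primary income: 40.0 + 47.6 - 15.0 + 74.4 - 64.7 = 82.3
Secondary income: 22.7
Current account = 368.0 + 117.9 + 82.3 + 22.7 = 590.9
(Excluded from the current account — financial account: new loans extended by domestic banks to foreign borrowers 100.2, acquisition of a foreign subsidiary by a resident firm (outward FDI) 69.4, purchases of foreign government bonds by domestic residents 59.7, borrowing by resident firms from foreign banks 39.2, foreign purchases of equities on the domestic stock exchange 58.0; capital account: acquisition of foreign patents and trademarks (non-produced assets) 5.8.)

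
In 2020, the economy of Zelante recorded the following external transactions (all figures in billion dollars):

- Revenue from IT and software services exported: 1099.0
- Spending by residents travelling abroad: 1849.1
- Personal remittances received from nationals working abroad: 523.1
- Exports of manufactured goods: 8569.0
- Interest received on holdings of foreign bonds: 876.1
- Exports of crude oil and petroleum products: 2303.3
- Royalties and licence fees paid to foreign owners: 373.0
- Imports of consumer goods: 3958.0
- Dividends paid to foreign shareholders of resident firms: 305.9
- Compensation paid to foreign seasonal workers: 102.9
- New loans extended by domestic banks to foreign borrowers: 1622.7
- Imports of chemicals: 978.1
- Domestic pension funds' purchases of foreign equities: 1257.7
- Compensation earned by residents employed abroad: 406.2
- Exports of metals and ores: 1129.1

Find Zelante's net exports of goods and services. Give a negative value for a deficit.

5942.2

Goods: 2303.3 + 8569.0 + 1129.1 - 978.1 - 3958.0 = 7065.3
Services: 1099.0 - 1849.1 - 373.0 = -1123.1
Trade balance = 7065.3 + (-1123.1) = 5942.2
(Excluded from the trade balance — secondary income: personal remittances received from nationals working abroad 523.1; primary income: interest received on holdings of foreign bonds 876.1, dividends paid to foreign shareholders of resident firms 305.9, compensation paid to foreign seasonal workers 102.9, compensation earned by residents employed abroad 406.2; financial account: new loans extended by domestic banks to foreign borrowers 1622.7, domestic pension funds' purchases of foreign equities 1257.7.)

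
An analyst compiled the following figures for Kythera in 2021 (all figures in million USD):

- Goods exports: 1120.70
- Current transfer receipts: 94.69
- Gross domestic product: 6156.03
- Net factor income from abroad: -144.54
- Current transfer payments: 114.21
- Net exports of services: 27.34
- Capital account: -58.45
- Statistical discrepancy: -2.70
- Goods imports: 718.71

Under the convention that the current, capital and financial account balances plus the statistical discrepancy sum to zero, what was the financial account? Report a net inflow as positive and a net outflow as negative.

Goods balance = 1120.70 - 718.71 = 401.99
Services balance = 27.34
Trade balance (goods + services) = 401.99 + 27.34 = 429.33
Net primary income = -144.54
Net secondary income = 94.69 - 114.21 = -19.52
Current account = 429.33 + (-144.54) + (-19.52) = 265.27
Financial account = -(265.27 + (-58.45) + (-2.70)) = -204.12

-204.12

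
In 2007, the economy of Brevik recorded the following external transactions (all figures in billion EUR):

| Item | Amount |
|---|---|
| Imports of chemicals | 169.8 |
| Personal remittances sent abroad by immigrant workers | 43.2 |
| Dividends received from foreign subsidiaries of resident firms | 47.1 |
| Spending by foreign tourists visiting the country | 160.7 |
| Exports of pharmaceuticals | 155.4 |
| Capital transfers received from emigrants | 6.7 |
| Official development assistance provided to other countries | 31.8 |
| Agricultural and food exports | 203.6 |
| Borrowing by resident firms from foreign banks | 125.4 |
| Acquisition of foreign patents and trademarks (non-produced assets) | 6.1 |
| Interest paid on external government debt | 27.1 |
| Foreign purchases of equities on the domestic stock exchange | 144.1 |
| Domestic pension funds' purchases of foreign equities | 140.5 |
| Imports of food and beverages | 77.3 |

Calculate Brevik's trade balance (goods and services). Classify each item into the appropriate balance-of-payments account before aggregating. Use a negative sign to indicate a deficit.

Goods: 155.4 - 77.3 + 203.6 - 169.8 = 111.9
Services: 160.7
Trade balance = 111.9 + 160.7 = 272.6
(Excluded from the trade balance — secondary income: personal remittances sent abroad by immigrant workers 43.2, official development assistance provided to other countries 31.8; primary income: dividends received from foreign subsidiaries of resident firms 47.1, interest paid on external government debt 27.1; capital account: capital transfers received from emigrants 6.7, acquisition of foreign patents and trademarks (non-produced assets) 6.1; financial account: borrowing by resident firms from foreign banks 125.4, foreign purchases of equities on the domestic stock exchange 144.1, domestic pension funds' purchases of foreign equities 140.5.)

272.6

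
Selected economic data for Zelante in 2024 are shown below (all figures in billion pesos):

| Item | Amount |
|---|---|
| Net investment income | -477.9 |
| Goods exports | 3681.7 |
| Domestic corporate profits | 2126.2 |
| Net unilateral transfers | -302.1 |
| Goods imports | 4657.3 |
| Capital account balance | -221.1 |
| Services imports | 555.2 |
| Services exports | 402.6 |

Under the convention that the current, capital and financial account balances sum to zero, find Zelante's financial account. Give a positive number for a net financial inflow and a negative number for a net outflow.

Goods balance = 3681.7 - 4657.3 = -975.6
Services balance = 402.6 - 555.2 = -152.6
Trade balance (goods + services) = -975.6 + (-152.6) = -1128.2
Net primary income = -477.9
Net secondary income = -302.1
Current account = -1128.2 + (-477.9) + (-302.1) = -1908.2
Financial account = -(-1908.2 + (-221.1)) = 2129.3

2129.3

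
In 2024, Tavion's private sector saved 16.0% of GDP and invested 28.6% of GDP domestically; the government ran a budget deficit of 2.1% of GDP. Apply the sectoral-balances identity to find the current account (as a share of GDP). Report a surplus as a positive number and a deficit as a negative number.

-14.7

By the sectoral-balances identity, CA = (S_private - I) + (T - G).
Private balance = 16.0 - 28.6 = -12.6
Government balance (T - G) = -2.1
CA = -12.6 + (-2.1) = -14.7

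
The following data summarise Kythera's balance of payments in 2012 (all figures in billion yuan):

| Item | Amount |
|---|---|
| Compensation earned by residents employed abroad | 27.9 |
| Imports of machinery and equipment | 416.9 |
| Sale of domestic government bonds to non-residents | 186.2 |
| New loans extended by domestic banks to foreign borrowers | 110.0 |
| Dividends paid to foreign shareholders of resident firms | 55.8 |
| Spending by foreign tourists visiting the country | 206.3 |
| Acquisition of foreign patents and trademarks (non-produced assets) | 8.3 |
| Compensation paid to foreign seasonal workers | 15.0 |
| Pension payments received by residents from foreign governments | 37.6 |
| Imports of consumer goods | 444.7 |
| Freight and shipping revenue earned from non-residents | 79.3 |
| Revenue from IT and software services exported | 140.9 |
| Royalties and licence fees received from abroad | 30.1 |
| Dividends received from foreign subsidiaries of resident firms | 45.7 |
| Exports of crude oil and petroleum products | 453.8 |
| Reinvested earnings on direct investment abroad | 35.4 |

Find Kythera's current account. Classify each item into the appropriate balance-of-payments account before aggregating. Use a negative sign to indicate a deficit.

124.6

Goods: -444.7 - 416.9 + 453.8 = -407.8
Services: 206.3 + 30.1 + 140.9 + 79.3 = 456.6
Primary income: -15.0 - 55.8 + 45.7 + 27.9 + 35.4 = 38.2
Secondary income: 37.6
Current account = (-407.8) + 456.6 + 38.2 + 37.6 = 124.6
(Excluded from the current account — financial account: sale of domestic government bonds to non-residents 186.2, new loans extended by domestic banks to foreign borrowers 110.0; capital account: acquisition of foreign patents and trademarks (non-produced assets) 8.3.)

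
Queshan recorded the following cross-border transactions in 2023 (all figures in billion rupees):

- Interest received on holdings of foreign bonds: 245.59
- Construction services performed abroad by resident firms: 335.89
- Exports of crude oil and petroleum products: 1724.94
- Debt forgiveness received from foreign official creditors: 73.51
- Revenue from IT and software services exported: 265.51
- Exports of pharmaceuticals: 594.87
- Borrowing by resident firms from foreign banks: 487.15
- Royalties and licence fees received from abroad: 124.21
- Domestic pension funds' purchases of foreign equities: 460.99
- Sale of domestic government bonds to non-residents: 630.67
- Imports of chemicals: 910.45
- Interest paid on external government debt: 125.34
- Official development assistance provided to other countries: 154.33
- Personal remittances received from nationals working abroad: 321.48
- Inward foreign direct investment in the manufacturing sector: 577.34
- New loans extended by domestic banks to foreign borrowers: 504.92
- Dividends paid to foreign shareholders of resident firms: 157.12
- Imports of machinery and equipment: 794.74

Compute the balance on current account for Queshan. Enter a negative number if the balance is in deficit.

Goods: 1724.94 - 794.74 + 594.87 - 910.45 = 614.62
Services: 124.21 + 265.51 + 335.89 = 725.61
Primary income: -157.12 + 245.59 - 125.34 = -36.87
Secondary income: 321.48 - 154.33 = 167.15
Current account = 614.62 + 725.61 + (-36.87) + 167.15 = 1470.51
(Excluded from the current account — capital account: debt forgiveness received from foreign official creditors 73.51; financial account: borrowing by resident firms from foreign banks 487.15, domestic pension funds' purchases of foreign equities 460.99, sale of domestic government bonds to non-residents 630.67, inward foreign direct investment in the manufacturing sector 577.34, new loans extended by domestic banks to foreign borrowers 504.92.)

1470.51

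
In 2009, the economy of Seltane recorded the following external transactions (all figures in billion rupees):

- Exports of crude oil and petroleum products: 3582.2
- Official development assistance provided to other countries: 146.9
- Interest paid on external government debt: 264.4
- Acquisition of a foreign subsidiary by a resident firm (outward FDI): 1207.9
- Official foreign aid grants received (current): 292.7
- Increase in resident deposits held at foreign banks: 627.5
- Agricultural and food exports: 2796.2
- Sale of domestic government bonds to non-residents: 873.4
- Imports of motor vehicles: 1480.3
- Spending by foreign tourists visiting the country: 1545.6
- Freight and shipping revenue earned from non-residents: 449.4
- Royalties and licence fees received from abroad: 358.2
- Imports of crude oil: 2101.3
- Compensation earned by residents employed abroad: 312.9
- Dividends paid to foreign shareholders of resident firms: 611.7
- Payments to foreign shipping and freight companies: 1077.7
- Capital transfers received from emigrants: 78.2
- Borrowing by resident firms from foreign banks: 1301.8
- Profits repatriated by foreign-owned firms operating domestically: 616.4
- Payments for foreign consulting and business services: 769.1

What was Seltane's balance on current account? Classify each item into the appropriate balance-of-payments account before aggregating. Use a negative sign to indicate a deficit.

2269.4

Goods: 2796.2 - 2101.3 - 1480.3 + 3582.2 = 2796.8
Services: 358.2 - 769.1 + 1545.6 - 1077.7 + 449.4 = 506.4
Primary income: 312.9 - 616.4 - 611.7 - 264.4 = -1179.6
Secondary income: -146.9 + 292.7 = 145.8
Current account = 2796.8 + 506.4 + (-1179.6) + 145.8 = 2269.4
(Excluded from the current account — financial account: acquisition of a foreign subsidiary by a resident firm (outward FDI) 1207.9, increase in resident deposits held at foreign banks 627.5, sale of domestic government bonds to non-residents 873.4, borrowing by resident firms from foreign banks 1301.8; capital account: capital transfers received from emigrants 78.2.)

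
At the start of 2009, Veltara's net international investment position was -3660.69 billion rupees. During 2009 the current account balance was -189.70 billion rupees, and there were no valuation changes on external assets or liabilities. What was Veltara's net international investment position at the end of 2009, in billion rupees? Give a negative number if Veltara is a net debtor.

With no valuation effects, change in NIIP = current account = -189.70
End-of-year NIIP = -3660.69 + (-189.70) = -3850.39

-3850.39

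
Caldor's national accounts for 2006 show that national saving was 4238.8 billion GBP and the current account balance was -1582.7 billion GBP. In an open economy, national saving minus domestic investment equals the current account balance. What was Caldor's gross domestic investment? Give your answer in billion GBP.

5821.5

S - I = CA (net lending to the rest of the world).
I = S - CA = 4238.8 - (-1582.7) = 5821.5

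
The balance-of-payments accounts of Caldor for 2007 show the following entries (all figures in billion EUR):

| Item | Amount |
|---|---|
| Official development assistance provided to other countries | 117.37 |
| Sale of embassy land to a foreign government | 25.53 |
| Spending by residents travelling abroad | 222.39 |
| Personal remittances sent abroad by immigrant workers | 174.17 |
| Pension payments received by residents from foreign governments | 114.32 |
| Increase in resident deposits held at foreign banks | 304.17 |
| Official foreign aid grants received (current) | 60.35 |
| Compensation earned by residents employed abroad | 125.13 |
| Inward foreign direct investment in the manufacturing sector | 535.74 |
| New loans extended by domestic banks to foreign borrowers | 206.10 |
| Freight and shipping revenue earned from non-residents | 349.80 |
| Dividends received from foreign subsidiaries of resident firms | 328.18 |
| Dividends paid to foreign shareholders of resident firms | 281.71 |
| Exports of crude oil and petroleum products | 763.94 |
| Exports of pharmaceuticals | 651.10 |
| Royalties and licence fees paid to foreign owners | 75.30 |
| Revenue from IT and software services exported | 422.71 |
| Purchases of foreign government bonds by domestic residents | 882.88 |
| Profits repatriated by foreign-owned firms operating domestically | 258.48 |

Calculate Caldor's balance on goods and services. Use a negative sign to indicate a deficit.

Goods: 763.94 + 651.10 = 1415.04
Services: -222.39 - 75.30 + 422.71 + 349.80 = 474.82
Trade balance = 1415.04 + 474.82 = 1889.86
(Excluded from the trade balance — secondary income: official development assistance provided to other countries 117.37, personal remittances sent abroad by immigrant workers 174.17, pension payments received by residents from foreign governments 114.32, official foreign aid grants received (current) 60.35; capital account: sale of embassy land to a foreign government 25.53; financial account: increase in resident deposits held at foreign banks 304.17, inward foreign direct investment in the manufacturing sector 535.74, new loans extended by domestic banks to foreign borrowers 206.10, purchases of foreign government bonds by domestic residents 882.88; primary income: compensation earned by residents employed abroad 125.13, dividends received from foreign subsidiaries of resident firms 328.18, dividends paid to foreign shareholders of resident firms 281.71, profits repatriated by foreign-owned firms operating domestically 258.48.)

1889.86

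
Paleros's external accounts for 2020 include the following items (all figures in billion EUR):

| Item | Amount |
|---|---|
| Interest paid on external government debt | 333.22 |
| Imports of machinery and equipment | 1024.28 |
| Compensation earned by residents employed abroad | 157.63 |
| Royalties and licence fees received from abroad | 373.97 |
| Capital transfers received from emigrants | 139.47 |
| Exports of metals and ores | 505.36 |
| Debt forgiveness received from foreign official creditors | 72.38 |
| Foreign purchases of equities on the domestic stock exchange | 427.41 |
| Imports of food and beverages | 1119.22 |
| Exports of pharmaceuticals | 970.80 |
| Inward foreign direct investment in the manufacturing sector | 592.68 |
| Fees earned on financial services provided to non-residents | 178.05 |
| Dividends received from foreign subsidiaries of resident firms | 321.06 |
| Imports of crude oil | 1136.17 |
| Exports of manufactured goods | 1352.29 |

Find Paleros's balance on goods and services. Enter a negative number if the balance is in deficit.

100.80

Goods: -1119.22 - 1024.28 - 1136.17 + 505.36 + 970.80 + 1352.29 = -451.22
Services: 373.97 + 178.05 = 552.02
Trade balance = -451.22 + 552.02 = 100.80
(Excluded from the trade balance — primary income: interest paid on external government debt 333.22, compensation earned by residents employed abroad 157.63, dividends received from foreign subsidiaries of resident firms 321.06; capital account: capital transfers received from emigrants 139.47, debt forgiveness received from foreign official creditors 72.38; financial account: foreign purchases of equities on the domestic stock exchange 427.41, inward foreign direct investment in the manufacturing sector 592.68.)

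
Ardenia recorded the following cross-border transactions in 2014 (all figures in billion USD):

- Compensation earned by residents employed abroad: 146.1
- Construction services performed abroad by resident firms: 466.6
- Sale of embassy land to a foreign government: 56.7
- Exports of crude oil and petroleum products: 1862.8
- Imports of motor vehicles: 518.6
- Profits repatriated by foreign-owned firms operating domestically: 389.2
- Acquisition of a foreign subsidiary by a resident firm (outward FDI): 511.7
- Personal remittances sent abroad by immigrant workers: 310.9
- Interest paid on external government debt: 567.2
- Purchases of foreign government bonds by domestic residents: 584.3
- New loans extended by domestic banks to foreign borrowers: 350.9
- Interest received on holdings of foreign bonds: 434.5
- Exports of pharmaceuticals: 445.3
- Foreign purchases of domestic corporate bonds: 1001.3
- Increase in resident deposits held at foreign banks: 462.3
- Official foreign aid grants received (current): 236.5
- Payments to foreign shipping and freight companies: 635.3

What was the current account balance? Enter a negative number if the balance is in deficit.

Goods: 445.3 - 518.6 + 1862.8 = 1789.5
Services: 466.6 - 635.3 = -168.7
Primary income: 434.5 + 146.1 - 389.2 - 567.2 = -375.8
Secondary income: 236.5 - 310.9 = -74.4
Current account = 1789.5 + (-168.7) + (-375.8) + (-74.4) = 1170.6
(Excluded from the current account — capital account: sale of embassy land to a foreign government 56.7; financial account: acquisition of a foreign subsidiary by a resident firm (outward FDI) 511.7, purchases of foreign government bonds by domestic residents 584.3, new loans extended by domestic banks to foreign borrowers 350.9, foreign purchases of domestic corporate bonds 1001.3, increase in resident deposits held at foreign banks 462.3.)

1170.6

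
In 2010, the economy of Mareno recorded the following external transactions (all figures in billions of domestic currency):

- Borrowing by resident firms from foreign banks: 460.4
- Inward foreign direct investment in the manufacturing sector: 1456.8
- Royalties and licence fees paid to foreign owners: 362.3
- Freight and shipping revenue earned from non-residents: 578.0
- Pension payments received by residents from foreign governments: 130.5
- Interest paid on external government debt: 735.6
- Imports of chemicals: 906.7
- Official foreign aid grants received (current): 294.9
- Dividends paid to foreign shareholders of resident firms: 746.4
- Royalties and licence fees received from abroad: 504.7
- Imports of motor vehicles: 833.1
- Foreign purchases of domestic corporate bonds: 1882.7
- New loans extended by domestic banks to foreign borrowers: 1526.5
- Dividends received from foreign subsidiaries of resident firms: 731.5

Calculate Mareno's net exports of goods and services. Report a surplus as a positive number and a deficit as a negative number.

Goods: -833.1 - 906.7 = -1739.8
Services: -362.3 + 504.7 + 578.0 = 720.4
Trade balance = -1739.8 + 720.4 = -1019.4
(Excluded from the trade balance — financial account: borrowing by resident firms from foreign banks 460.4, inward foreign direct investment in the manufacturing sector 1456.8, foreign purchases of domestic corporate bonds 1882.7, new loans extended by domestic banks to foreign borrowers 1526.5; secondary income: pension payments received by residents from foreign governments 130.5, official foreign aid grants received (current) 294.9; primary income: interest paid on external government debt 735.6, dividends paid to foreign shareholders of resident firms 746.4, dividends received from foreign subsidiaries of resident firms 731.5.)

-1019.4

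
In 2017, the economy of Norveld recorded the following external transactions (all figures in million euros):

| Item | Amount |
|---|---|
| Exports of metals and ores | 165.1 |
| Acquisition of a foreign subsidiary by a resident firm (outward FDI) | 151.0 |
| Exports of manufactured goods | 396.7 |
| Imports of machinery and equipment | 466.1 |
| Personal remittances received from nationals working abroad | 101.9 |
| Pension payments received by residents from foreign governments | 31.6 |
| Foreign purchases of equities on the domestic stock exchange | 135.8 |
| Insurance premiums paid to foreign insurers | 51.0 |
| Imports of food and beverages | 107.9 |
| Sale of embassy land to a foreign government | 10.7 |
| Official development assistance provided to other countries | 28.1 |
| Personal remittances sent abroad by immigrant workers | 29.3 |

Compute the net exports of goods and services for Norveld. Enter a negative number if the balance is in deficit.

-63.2

Goods: -107.9 + 165.1 - 466.1 + 396.7 = -12.2
Services: -51.0
Trade balance = -12.2 + (-51.0) = -63.2
(Excluded from the trade balance — financial account: acquisition of a foreign subsidiary by a resident firm (outward FDI) 151.0, foreign purchases of equities on the domestic stock exchange 135.8; secondary income: personal remittances received from nationals working abroad 101.9, pension payments received by residents from foreign governments 31.6, official development assistance provided to other countries 28.1, personal remittances sent abroad by immigrant workers 29.3; capital account: sale of embassy land to a foreign government 10.7.)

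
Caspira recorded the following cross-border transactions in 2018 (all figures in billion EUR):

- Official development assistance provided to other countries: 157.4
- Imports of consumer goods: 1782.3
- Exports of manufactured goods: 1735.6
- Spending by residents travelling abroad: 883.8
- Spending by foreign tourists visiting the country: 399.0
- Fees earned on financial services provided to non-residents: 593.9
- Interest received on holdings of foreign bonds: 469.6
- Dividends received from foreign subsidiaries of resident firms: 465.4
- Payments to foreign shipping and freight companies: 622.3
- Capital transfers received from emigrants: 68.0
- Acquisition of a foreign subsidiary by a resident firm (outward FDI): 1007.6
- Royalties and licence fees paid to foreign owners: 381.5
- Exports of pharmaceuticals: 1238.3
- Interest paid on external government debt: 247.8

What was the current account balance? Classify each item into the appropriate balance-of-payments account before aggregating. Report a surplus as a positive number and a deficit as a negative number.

826.7

Goods: 1735.6 - 1782.3 + 1238.3 = 1191.6
Services: 593.9 - 622.3 - 883.8 + 399.0 - 381.5 = -894.7
Primary income: -247.8 + 469.6 + 465.4 = 687.2
Secondary income: -157.4
Current account = 1191.6 + (-894.7) + 687.2 + (-157.4) = 826.7
(Excluded from the current account — capital account: capital transfers received from emigrants 68.0; financial account: acquisition of a foreign subsidiary by a resident firm (outward FDI) 1007.6.)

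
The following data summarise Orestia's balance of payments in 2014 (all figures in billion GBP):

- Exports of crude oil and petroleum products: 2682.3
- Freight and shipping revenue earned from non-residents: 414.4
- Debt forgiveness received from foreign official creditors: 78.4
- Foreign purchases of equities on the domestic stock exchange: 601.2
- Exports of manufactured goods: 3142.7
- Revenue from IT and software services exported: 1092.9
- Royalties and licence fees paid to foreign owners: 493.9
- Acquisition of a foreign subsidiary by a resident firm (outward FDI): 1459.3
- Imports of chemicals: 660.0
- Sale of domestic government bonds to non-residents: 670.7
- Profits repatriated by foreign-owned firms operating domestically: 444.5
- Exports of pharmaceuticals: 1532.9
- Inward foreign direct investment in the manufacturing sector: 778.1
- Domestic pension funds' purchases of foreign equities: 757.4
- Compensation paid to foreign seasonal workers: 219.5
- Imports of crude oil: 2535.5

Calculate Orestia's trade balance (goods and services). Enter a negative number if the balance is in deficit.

5175.8

Goods: -660.0 + 1532.9 + 2682.3 + 3142.7 - 2535.5 = 4162.4
Services: -493.9 + 414.4 + 1092.9 = 1013.4
Trade balance = 4162.4 + 1013.4 = 5175.8
(Excluded from the trade balance — capital account: debt forgiveness received from foreign official creditors 78.4; financial account: foreign purchases of equities on the domestic stock exchange 601.2, acquisition of a foreign subsidiary by a resident firm (outward FDI) 1459.3, sale of domestic government bonds to non-residents 670.7, inward foreign direct investment in the manufacturing sector 778.1, domestic pension funds' purchases of foreign equities 757.4; primary income: profits repatriated by foreign-owned firms operating domestically 444.5, compensation paid to foreign seasonal workers 219.5.)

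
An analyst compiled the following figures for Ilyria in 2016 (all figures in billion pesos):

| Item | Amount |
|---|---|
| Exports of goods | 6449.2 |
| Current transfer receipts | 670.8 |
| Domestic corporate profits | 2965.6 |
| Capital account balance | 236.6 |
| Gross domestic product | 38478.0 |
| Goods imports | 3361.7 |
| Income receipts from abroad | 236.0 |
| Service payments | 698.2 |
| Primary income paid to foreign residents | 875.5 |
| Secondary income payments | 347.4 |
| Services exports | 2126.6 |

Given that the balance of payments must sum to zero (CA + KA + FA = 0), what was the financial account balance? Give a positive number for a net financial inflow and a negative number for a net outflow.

Goods balance = 6449.2 - 3361.7 = 3087.5
Services balance = 2126.6 - 698.2 = 1428.4
Trade balance (goods + services) = 3087.5 + 1428.4 = 4515.9
Net primary income = 236.0 - 875.5 = -639.5
Net secondary income = 670.8 - 347.4 = 323.4
Current account = 4515.9 + (-639.5) + 323.4 = 4199.8
Financial account = -(4199.8 + 236.6) = -4436.4

-4436.4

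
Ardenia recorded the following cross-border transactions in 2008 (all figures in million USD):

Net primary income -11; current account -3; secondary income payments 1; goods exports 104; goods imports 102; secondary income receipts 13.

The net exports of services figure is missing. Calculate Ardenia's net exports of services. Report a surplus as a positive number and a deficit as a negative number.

Current account = goods balance + services balance + net primary income + net secondary income
Sum of the known components = 3
Net exports of services = CA - (known components) = -3 - 3 = -6

-6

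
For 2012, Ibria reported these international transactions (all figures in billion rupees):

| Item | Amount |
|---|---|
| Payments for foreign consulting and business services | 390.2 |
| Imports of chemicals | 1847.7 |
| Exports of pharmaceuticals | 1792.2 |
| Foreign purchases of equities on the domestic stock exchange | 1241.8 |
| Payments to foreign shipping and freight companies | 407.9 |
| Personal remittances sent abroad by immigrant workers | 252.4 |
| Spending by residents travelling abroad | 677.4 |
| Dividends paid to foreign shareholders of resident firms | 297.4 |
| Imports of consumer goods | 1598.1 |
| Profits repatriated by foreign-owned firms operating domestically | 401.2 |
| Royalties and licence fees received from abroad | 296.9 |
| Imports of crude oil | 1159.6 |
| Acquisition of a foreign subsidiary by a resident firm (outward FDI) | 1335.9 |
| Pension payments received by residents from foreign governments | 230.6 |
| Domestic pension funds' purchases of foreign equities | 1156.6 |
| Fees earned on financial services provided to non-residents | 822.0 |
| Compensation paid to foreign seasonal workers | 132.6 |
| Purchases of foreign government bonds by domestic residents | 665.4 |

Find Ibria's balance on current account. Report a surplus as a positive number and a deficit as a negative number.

-4022.8

Goods: -1159.6 + 1792.2 - 1598.1 - 1847.7 = -2813.2
Services: 296.9 - 407.9 - 390.2 + 822.0 - 677.4 = -356.6
Primary income: -297.4 - 401.2 - 132.6 = -831.2
Secondary income: 230.6 - 252.4 = -21.8
Current account = (-2813.2) + (-356.6) + (-831.2) + (-21.8) = -4022.8
(Excluded from the current account — financial account: foreign purchases of equities on the domestic stock exchange 1241.8, acquisition of a foreign subsidiary by a resident firm (outward FDI) 1335.9, domestic pension funds' purchases of foreign equities 1156.6, purchases of foreign government bonds by domestic residents 665.4.)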